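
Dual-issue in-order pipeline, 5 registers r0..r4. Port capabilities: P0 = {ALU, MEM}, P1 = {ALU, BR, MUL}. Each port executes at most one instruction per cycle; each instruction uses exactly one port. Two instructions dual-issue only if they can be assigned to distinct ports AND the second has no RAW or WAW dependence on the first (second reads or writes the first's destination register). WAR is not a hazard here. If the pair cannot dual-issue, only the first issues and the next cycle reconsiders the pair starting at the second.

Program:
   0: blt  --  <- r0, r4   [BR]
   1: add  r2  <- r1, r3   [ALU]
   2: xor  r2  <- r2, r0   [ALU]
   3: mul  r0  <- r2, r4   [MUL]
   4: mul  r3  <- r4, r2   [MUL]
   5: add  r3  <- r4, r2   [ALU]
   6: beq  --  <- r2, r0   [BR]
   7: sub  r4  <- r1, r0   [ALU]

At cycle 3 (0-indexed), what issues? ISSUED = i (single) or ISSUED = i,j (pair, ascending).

0. blt.BR;add.ALU @i0+i1  | 2-wide
1. xor.ALU @i2  | RAW r2
2. mul.MUL @i3  | no-port MUL/MUL
3. mul.MUL @i4  | WAW r3
4. add.ALU;beq.BR @i5+i6  | 2-wide
5. sub.ALU @i7  | tail

ISSUED = 4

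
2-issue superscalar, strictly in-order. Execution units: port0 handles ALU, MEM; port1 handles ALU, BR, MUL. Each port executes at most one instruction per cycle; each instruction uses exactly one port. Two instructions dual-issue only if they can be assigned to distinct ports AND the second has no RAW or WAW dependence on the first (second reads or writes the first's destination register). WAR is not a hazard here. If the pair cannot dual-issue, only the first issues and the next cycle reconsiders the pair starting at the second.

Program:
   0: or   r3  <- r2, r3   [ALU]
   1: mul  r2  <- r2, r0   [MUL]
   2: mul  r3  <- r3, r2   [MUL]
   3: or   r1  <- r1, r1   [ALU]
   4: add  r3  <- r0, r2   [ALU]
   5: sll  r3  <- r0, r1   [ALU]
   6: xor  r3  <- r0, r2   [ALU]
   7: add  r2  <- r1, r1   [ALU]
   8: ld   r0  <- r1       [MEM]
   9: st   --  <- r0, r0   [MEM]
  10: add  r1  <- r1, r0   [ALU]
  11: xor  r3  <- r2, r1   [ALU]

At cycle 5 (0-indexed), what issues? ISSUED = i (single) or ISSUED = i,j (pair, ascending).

  cy0 -> i0+i1 (or.ALU/mul.MUL) 2-wide
  cy1 -> i2+i3 (mul.MUL/or.ALU) 2-wide
  cy2 -> i4 (add.ALU) WAW r3
  cy3 -> i5 (sll.ALU) WAW r3
  cy4 -> i6+i7 (xor.ALU/add.ALU) 2-wide
  cy5 -> i8 (ld.MEM) no-port MEM/MEM
  cy6 -> i9+i10 (st.MEM/add.ALU) 2-wide
  cy7 -> i11 (xor.ALU) tail

ISSUED = 8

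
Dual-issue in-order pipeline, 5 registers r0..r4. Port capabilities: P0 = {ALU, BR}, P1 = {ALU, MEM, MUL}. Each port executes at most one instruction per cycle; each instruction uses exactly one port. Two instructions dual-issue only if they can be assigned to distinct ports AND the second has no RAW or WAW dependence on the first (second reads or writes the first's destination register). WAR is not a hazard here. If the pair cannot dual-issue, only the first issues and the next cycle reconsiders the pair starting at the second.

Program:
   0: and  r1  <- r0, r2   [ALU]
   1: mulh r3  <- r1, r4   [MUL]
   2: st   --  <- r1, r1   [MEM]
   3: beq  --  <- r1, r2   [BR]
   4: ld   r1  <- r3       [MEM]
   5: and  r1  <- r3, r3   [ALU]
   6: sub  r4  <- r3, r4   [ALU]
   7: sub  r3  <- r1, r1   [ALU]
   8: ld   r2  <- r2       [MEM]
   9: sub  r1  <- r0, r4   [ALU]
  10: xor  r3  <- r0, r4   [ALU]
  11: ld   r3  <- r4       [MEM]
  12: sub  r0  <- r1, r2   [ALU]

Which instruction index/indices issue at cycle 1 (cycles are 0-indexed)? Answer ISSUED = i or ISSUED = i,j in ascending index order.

ISSUED = 1

  cy0 -> i0 (and.ALU) RAW r1
  cy1 -> i1 (mulh.MUL) no-port MUL/MEM
  cy2 -> i2,i3 (st.MEM+beq.BR) dual
  cy3 -> i4 (ld.MEM) WAW r1
  cy4 -> i5,i6 (and.ALU+sub.ALU) dual
  cy5 -> i7,i8 (sub.ALU+ld.MEM) dual
  cy6 -> i9,i10 (sub.ALU+xor.ALU) dual
  cy7 -> i11,i12 (ld.MEM+sub.ALU) dual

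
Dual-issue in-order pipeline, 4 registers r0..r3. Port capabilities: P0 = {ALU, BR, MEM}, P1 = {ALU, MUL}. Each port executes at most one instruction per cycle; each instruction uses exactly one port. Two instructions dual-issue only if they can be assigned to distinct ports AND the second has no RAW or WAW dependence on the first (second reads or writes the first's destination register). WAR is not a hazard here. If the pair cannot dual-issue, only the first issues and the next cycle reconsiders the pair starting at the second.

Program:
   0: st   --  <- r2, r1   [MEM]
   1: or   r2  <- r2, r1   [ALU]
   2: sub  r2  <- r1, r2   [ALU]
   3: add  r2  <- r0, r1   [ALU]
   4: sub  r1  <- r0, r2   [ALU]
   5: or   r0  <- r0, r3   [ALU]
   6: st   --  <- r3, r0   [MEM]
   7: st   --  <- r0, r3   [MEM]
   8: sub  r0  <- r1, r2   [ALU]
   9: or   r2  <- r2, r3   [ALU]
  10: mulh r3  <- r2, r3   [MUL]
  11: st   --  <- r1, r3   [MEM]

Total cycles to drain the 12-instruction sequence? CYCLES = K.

CYCLES = 9

[0] i0&i1  st.MEM/or.ALU  -- pair
[1] i2  sub.ALU  -- WAW r2
[2] i3  add.ALU  -- RAW r2
[3] i4&i5  sub.ALU/or.ALU  -- pair
[4] i6  st.MEM  -- no-port MEM/MEM
[5] i7&i8  st.MEM/sub.ALU  -- pair
[6] i9  or.ALU  -- RAW r2
[7] i10  mulh.MUL  -- RAW r3
[8] i11  st.MEM  -- tail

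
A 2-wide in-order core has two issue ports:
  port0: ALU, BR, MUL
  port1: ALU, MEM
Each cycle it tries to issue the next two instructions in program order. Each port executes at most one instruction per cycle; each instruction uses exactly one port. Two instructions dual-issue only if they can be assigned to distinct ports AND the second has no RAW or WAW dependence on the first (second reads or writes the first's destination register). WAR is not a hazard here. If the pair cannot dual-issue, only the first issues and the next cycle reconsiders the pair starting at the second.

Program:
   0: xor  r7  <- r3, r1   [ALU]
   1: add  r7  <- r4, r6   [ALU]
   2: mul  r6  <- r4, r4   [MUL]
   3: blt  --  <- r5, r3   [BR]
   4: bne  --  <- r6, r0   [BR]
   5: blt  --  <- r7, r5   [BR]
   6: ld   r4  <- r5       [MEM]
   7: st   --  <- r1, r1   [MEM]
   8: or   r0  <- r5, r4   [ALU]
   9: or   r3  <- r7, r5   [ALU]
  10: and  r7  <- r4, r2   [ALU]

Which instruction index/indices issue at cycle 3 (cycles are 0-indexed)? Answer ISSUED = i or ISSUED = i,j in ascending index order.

0. xor @i0  | WAW r7
1. add;mul @i1,i2  | dual
2. blt @i3  | no-port BR/BR
3. bne @i4  | no-port BR/BR
4. blt;ld @i5,i6  | dual
5. st;or @i7,i8  | dual
6. or;and @i9,i10  | dual

ISSUED = 4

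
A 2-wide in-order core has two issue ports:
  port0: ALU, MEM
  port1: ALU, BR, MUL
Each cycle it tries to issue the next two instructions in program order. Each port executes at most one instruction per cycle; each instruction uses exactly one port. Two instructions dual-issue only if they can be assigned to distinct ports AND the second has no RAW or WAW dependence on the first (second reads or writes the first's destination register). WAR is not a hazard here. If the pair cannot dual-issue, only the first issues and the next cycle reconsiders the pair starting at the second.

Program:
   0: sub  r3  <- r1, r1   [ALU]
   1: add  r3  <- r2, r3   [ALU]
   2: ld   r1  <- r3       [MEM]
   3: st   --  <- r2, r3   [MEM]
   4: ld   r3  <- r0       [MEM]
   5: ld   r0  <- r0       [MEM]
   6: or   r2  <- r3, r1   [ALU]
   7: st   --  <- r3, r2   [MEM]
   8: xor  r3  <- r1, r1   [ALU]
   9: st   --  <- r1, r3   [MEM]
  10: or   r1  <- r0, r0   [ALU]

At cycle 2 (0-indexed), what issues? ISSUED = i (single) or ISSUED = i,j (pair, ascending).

ISSUED = 2

[0] i0  sub  -- RAW+WAW r3
[1] i1  add  -- RAW r3
[2] i2  ld  -- no-port MEM/MEM
[3] i3  st  -- no-port MEM/MEM
[4] i4  ld  -- no-port MEM/MEM
[5] i5+i6  ld+or  -- 2-wide
[6] i7+i8  st+xor  -- 2-wide
[7] i9+i10  st+or  -- 2-wide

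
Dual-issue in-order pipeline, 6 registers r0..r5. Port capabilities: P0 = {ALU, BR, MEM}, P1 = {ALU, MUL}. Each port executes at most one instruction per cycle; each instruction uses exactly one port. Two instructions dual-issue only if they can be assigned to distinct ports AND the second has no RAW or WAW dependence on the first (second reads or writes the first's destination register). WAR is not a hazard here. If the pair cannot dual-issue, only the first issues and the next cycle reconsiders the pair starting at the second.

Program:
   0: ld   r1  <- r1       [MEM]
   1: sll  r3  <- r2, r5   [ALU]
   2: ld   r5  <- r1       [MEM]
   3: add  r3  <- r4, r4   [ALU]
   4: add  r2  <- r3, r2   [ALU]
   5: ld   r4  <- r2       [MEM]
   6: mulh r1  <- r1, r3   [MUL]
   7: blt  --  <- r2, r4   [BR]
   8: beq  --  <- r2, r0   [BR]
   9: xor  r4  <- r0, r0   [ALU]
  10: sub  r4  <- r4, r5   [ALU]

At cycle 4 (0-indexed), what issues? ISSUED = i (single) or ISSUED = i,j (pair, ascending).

ISSUED = 7

[0] i0,i1  ld;sll  -- 2-wide
[1] i2,i3  ld;add  -- 2-wide
[2] i4  add  -- RAW r2
[3] i5,i6  ld;mulh  -- 2-wide
[4] i7  blt  -- no-port BR/BR
[5] i8,i9  beq;xor  -- 2-wide
[6] i10  sub  -- tail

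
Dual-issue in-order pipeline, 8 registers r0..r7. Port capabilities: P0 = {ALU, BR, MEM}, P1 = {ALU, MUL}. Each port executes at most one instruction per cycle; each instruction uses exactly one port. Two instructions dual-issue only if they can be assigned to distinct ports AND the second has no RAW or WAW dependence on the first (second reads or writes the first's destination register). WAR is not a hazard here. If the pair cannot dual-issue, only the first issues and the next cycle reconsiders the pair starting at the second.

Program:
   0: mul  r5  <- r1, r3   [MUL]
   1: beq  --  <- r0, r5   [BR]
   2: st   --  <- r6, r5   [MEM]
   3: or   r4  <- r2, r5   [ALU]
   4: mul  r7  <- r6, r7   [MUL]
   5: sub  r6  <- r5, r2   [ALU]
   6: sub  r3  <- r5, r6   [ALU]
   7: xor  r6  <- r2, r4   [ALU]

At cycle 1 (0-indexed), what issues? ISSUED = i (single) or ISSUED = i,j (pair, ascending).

ISSUED = 1

0. mul @i0  | RAW r5
1. beq @i1  | no-port BR/MEM
2. st+or @i2/i3  | 2-wide
3. mul+sub @i4/i5  | 2-wide
4. sub+xor @i6/i7  | 2-wide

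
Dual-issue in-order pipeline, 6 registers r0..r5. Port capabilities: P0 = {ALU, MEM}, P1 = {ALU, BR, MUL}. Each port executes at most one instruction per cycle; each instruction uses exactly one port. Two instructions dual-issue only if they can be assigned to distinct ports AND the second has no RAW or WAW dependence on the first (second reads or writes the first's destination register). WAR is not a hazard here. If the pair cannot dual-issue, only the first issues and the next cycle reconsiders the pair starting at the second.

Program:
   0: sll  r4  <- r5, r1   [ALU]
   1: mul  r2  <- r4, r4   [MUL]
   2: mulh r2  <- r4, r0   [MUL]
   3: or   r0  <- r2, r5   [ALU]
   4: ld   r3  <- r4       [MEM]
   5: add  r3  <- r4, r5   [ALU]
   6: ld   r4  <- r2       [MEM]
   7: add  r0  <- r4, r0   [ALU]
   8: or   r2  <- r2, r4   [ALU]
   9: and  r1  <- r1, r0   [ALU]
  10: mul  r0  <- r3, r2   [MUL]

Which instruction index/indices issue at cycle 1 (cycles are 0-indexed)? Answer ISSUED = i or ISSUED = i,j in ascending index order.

ISSUED = 1

  cy0 -> i0 (sll) RAW r4
  cy1 -> i1 (mul) no-port MUL/MUL
  cy2 -> i2 (mulh) RAW r2
  cy3 -> i3+i4 (or;ld) pair
  cy4 -> i5+i6 (add;ld) pair
  cy5 -> i7+i8 (add;or) pair
  cy6 -> i9+i10 (and;mul) pair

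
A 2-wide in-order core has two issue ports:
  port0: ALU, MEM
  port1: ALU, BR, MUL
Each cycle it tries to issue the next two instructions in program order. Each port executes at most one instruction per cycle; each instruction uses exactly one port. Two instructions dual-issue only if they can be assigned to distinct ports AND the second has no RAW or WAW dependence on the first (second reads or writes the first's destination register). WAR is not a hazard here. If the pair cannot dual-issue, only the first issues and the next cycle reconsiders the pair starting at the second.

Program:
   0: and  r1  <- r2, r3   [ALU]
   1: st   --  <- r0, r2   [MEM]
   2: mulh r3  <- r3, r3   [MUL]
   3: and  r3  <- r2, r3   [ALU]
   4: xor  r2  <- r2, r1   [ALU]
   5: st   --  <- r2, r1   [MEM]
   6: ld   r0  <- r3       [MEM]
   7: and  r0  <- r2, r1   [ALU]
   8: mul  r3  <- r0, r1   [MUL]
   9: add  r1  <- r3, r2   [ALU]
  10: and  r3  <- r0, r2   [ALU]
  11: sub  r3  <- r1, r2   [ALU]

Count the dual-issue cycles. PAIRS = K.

[0] i0+i1  and.ALU st.MEM  -- 2-wide
[1] i2  mulh.MUL  -- RAW+WAW r3
[2] i3+i4  and.ALU xor.ALU  -- 2-wide
[3] i5  st.MEM  -- no-port MEM/MEM
[4] i6  ld.MEM  -- WAW r0
[5] i7  and.ALU  -- RAW r0
[6] i8  mul.MUL  -- RAW r3
[7] i9+i10  add.ALU and.ALU  -- 2-wide
[8] i11  sub.ALU  -- tail

PAIRS = 3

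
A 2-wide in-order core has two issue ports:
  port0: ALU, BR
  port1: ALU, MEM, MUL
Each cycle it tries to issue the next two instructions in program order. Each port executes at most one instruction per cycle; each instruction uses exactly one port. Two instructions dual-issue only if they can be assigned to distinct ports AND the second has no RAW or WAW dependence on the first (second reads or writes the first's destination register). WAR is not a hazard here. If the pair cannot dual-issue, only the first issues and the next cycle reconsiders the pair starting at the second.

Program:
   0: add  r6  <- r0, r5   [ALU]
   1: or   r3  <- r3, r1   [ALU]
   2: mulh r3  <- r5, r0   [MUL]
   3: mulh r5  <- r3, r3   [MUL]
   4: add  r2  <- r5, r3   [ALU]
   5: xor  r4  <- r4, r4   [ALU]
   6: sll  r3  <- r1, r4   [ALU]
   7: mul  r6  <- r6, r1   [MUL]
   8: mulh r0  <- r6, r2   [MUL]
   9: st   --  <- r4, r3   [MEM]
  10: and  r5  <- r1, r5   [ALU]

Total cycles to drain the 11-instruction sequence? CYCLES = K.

CYCLES = 7

0. add.ALU+or.ALU @i0+i1  | dual
1. mulh.MUL @i2  | no-port MUL/MUL
2. mulh.MUL @i3  | RAW r5
3. add.ALU+xor.ALU @i4+i5  | dual
4. sll.ALU+mul.MUL @i6+i7  | dual
5. mulh.MUL @i8  | no-port MUL/MEM
6. st.MEM+and.ALU @i9+i10  | dual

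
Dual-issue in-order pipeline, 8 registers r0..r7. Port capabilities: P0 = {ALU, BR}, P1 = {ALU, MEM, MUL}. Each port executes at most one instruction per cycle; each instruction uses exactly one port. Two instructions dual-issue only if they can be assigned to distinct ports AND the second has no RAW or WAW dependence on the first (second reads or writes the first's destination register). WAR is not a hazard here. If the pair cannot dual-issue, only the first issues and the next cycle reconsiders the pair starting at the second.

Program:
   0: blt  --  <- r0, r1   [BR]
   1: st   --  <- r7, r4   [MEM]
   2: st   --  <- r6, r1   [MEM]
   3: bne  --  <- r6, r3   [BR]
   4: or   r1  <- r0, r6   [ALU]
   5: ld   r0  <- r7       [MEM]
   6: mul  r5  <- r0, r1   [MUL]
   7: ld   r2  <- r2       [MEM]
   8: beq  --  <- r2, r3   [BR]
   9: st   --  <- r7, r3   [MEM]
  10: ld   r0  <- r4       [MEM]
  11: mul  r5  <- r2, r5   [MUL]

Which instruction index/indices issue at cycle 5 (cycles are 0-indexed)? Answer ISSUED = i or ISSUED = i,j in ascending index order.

ISSUED = 8,9

c0: i0/i1 blt st  dual
c1: i2/i3 st bne  dual
c2: i4/i5 or ld  dual
c3: i6 mul  no-port MUL/MEM
c4: i7 ld  RAW r2
c5: i8/i9 beq st  dual
c6: i10 ld  no-port MEM/MUL
c7: i11 mul  tail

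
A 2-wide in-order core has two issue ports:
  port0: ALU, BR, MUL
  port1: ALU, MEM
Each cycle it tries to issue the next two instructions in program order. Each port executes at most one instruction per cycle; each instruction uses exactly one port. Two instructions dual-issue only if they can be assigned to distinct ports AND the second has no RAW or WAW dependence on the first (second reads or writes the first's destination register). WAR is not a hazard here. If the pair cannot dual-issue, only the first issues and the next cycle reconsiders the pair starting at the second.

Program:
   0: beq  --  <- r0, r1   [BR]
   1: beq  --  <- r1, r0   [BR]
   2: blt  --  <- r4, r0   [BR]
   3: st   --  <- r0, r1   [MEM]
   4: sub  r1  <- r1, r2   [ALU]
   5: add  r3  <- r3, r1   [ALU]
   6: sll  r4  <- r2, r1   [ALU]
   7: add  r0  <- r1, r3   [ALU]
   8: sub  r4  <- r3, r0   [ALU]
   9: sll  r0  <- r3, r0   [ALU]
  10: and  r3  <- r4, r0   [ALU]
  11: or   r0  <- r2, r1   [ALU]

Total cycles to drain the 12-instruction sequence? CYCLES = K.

CYCLES = 8

  cy0 -> i0 (beq) no-port BR/BR
  cy1 -> i1 (beq) no-port BR/BR
  cy2 -> i2+i3 (blt st) dual
  cy3 -> i4 (sub) RAW r1
  cy4 -> i5+i6 (add sll) dual
  cy5 -> i7 (add) RAW r0
  cy6 -> i8+i9 (sub sll) dual
  cy7 -> i10+i11 (and or) dual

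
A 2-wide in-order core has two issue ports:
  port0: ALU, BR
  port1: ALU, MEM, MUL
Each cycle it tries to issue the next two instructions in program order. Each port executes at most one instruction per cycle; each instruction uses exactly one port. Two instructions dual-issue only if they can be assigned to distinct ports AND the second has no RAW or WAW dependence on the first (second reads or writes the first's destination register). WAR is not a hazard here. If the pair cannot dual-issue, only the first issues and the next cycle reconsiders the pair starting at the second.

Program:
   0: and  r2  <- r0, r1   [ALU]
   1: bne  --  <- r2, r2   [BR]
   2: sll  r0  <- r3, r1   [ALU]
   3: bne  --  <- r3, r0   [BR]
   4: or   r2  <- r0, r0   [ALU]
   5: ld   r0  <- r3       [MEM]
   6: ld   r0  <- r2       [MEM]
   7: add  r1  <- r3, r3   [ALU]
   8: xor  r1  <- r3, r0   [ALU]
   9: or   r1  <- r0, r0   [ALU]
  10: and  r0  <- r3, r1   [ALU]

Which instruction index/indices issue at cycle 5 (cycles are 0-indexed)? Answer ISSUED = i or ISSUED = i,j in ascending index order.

ISSUED = 8

#0 head=0: and.ALU i0 RAW r2
#1 head=1: bne.BR;sll.ALU i1,i2 dual
#2 head=3: bne.BR;or.ALU i3,i4 dual
#3 head=5: ld.MEM i5 no-port MEM/MEM
#4 head=6: ld.MEM;add.ALU i6,i7 dual
#5 head=8: xor.ALU i8 WAW r1
#6 head=9: or.ALU i9 RAW r1
#7 head=10: and.ALU i10 tail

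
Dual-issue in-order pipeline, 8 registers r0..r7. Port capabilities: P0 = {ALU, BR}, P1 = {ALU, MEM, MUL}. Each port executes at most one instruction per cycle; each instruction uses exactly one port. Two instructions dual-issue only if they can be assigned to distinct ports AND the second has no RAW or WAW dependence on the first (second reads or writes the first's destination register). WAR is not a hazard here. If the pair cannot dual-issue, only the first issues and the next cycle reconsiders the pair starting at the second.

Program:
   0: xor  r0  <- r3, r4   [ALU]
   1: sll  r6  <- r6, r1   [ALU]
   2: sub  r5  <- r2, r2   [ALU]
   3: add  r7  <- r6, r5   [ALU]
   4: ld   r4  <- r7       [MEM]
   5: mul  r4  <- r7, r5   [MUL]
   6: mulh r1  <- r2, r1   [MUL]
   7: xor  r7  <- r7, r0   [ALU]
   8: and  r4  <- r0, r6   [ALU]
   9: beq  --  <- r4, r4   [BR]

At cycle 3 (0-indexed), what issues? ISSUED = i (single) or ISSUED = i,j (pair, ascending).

0. xor;sll @i0+i1  | dual
1. sub @i2  | RAW r5
2. add @i3  | RAW r7
3. ld @i4  | no-port MEM/MUL
4. mul @i5  | no-port MUL/MUL
5. mulh;xor @i6+i7  | dual
6. and @i8  | RAW r4
7. beq @i9  | tail

ISSUED = 4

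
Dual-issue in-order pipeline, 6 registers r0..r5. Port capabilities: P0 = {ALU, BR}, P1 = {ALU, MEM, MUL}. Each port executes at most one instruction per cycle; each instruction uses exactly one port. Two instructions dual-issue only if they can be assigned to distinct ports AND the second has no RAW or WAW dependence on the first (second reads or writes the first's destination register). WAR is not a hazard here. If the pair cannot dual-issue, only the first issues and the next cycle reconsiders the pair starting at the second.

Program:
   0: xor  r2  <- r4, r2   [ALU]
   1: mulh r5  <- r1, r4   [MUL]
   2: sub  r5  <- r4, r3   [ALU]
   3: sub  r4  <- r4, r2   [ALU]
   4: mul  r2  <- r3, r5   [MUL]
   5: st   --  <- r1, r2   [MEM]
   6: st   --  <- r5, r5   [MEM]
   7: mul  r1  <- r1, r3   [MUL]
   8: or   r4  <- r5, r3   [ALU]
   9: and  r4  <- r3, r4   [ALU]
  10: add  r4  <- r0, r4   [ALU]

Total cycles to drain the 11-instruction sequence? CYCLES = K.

  cy0 -> i0,i1 (xor.ALU+mulh.MUL) dual
  cy1 -> i2,i3 (sub.ALU+sub.ALU) dual
  cy2 -> i4 (mul.MUL) no-port MUL/MEM
  cy3 -> i5 (st.MEM) no-port MEM/MEM
  cy4 -> i6 (st.MEM) no-port MEM/MUL
  cy5 -> i7,i8 (mul.MUL+or.ALU) dual
  cy6 -> i9 (and.ALU) RAW+WAW r4
  cy7 -> i10 (add.ALU) tail

CYCLES = 8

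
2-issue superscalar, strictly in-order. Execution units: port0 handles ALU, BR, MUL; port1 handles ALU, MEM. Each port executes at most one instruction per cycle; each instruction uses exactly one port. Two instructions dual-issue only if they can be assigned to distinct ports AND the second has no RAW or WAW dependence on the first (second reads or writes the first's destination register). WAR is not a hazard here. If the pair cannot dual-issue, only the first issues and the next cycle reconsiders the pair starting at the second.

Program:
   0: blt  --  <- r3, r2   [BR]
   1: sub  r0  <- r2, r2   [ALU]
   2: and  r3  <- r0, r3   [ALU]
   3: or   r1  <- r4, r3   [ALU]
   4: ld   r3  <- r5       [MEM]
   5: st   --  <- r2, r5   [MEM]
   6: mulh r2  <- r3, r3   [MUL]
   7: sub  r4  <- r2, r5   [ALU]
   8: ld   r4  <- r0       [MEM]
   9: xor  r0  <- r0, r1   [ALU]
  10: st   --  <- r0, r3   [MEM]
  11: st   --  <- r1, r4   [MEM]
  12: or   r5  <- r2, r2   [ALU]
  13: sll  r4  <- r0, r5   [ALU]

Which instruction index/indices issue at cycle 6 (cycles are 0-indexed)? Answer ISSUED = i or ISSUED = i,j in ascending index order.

ISSUED = 10

c0: i0&i1 blt.BR;sub.ALU  pair
c1: i2 and.ALU  RAW r3
c2: i3&i4 or.ALU;ld.MEM  pair
c3: i5&i6 st.MEM;mulh.MUL  pair
c4: i7 sub.ALU  WAW r4
c5: i8&i9 ld.MEM;xor.ALU  pair
c6: i10 st.MEM  no-port MEM/MEM
c7: i11&i12 st.MEM;or.ALU  pair
c8: i13 sll.ALU  tail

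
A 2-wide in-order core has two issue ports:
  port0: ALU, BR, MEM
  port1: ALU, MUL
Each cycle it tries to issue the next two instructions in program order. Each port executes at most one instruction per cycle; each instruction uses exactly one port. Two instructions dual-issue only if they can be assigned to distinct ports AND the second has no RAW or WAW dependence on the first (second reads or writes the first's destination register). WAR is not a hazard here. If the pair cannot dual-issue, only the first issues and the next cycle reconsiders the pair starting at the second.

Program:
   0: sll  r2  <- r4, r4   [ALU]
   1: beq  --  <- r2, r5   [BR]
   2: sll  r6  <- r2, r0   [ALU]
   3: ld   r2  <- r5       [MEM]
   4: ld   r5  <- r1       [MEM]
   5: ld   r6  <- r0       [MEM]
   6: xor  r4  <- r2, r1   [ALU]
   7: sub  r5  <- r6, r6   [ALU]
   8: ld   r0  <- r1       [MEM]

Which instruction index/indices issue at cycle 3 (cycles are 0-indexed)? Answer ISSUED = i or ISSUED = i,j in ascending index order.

ISSUED = 4

c0: i0 sll  RAW r2
c1: i1/i2 beq+sll  2-wide
c2: i3 ld  no-port MEM/MEM
c3: i4 ld  no-port MEM/MEM
c4: i5/i6 ld+xor  2-wide
c5: i7/i8 sub+ld  2-wide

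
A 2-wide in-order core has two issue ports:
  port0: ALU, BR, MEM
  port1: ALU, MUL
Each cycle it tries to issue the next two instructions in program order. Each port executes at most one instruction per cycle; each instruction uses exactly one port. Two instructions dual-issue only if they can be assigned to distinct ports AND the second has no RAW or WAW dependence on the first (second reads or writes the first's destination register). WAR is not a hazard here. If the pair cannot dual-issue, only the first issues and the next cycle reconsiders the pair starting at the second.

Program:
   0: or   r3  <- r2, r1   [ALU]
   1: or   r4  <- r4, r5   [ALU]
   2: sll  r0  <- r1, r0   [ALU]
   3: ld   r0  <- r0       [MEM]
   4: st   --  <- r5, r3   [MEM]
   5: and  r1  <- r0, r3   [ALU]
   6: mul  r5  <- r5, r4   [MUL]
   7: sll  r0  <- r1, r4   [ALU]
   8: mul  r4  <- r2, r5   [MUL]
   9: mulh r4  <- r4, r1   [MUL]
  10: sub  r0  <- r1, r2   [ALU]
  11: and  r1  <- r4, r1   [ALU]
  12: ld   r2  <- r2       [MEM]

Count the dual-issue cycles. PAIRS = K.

PAIRS = 5

  cy0 -> i0&i1 (or.ALU/or.ALU) dual
  cy1 -> i2 (sll.ALU) RAW+WAW r0
  cy2 -> i3 (ld.MEM) no-port MEM/MEM
  cy3 -> i4&i5 (st.MEM/and.ALU) dual
  cy4 -> i6&i7 (mul.MUL/sll.ALU) dual
  cy5 -> i8 (mul.MUL) no-port MUL/MUL
  cy6 -> i9&i10 (mulh.MUL/sub.ALU) dual
  cy7 -> i11&i12 (and.ALU/ld.MEM) dual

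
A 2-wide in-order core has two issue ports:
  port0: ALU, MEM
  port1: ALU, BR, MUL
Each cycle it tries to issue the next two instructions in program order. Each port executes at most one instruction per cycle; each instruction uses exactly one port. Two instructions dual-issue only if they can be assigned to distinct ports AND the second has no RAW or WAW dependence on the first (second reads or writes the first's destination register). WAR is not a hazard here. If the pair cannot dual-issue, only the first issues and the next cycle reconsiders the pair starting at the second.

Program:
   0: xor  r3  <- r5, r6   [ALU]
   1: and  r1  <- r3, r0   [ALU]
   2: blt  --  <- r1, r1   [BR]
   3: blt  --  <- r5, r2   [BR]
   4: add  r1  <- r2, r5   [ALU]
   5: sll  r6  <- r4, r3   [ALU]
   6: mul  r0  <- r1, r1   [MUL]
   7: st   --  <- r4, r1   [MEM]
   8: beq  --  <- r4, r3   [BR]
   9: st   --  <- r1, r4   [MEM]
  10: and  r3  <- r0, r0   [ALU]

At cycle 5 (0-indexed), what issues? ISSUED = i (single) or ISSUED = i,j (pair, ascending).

ISSUED = 7,8

#0 head=0: xor i0 RAW r3
#1 head=1: and i1 RAW r1
#2 head=2: blt i2 no-port BR/BR
#3 head=3: blt add i3,i4 2-wide
#4 head=5: sll mul i5,i6 2-wide
#5 head=7: st beq i7,i8 2-wide
#6 head=9: st and i9,i10 2-wide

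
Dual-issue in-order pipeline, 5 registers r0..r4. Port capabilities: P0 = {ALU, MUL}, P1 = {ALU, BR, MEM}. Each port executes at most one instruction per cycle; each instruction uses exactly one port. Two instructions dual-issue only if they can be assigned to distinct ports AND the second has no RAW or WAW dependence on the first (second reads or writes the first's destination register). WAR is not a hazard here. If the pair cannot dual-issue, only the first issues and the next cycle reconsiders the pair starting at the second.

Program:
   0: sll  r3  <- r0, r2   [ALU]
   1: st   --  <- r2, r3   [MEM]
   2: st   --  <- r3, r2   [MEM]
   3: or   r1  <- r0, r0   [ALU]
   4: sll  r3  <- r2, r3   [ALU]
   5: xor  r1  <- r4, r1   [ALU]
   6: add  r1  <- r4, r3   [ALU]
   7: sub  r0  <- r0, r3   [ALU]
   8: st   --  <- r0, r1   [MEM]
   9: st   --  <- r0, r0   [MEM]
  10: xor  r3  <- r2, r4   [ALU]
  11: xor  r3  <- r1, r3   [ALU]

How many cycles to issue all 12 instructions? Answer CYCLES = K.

CYCLES = 8

[0] i0  sll.ALU  -- RAW r3
[1] i1  st.MEM  -- no-port MEM/MEM
[2] i2+i3  st.MEM or.ALU  -- pair
[3] i4+i5  sll.ALU xor.ALU  -- pair
[4] i6+i7  add.ALU sub.ALU  -- pair
[5] i8  st.MEM  -- no-port MEM/MEM
[6] i9+i10  st.MEM xor.ALU  -- pair
[7] i11  xor.ALU  -- tail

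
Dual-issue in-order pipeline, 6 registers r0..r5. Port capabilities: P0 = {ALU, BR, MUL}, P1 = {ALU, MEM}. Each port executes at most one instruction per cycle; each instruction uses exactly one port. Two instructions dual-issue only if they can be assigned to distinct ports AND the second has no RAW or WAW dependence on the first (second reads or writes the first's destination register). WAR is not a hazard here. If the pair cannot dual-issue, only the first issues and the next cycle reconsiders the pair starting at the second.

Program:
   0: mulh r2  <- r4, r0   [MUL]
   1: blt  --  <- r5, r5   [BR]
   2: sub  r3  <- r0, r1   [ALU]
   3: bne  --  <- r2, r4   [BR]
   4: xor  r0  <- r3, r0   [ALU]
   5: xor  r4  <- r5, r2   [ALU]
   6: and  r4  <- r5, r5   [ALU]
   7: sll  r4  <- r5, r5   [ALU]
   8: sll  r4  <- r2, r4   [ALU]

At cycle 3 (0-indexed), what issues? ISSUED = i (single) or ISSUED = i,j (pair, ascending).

  cy0 -> i0 (mulh) no-port MUL/BR
  cy1 -> i1+i2 (blt sub) pair
  cy2 -> i3+i4 (bne xor) pair
  cy3 -> i5 (xor) WAW r4
  cy4 -> i6 (and) WAW r4
  cy5 -> i7 (sll) RAW+WAW r4
  cy6 -> i8 (sll) tail

ISSUED = 5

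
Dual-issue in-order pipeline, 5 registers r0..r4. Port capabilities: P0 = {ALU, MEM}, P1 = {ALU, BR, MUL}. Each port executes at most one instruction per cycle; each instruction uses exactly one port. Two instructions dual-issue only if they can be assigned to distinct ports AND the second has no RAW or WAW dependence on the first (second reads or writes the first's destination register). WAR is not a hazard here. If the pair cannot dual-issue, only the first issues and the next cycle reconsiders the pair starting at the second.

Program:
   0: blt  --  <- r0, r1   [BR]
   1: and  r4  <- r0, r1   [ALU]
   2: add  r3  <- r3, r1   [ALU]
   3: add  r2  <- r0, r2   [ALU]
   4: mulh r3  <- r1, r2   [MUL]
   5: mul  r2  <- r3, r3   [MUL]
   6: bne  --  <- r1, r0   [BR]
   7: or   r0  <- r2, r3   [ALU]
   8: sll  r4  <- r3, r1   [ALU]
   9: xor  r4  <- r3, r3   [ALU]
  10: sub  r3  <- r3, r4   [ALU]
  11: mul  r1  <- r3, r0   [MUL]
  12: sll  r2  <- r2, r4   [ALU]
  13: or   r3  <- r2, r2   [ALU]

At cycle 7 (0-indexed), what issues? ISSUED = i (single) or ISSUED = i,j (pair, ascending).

ISSUED = 10

#0 head=0: blt;and i0&i1 dual
#1 head=2: add;add i2&i3 dual
#2 head=4: mulh i4 no-port MUL/MUL
#3 head=5: mul i5 no-port MUL/BR
#4 head=6: bne;or i6&i7 dual
#5 head=8: sll i8 WAW r4
#6 head=9: xor i9 RAW r4
#7 head=10: sub i10 RAW r3
#8 head=11: mul;sll i11&i12 dual
#9 head=13: or i13 tail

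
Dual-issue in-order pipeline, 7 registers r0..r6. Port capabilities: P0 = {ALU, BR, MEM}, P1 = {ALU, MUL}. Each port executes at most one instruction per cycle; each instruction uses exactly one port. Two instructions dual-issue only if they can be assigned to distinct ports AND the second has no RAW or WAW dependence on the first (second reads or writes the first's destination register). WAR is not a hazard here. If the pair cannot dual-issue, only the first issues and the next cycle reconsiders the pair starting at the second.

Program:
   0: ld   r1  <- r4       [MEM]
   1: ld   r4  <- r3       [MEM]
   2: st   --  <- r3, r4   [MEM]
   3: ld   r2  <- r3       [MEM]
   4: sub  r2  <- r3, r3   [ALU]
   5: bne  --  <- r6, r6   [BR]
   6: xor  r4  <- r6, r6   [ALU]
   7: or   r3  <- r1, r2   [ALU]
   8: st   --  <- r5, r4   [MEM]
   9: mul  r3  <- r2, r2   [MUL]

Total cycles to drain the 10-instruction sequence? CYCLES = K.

CYCLES = 7

t=0 i0:ld.MEM ; no-port MEM/MEM
t=1 i1:ld.MEM ; no-port MEM/MEM
t=2 i2:st.MEM ; no-port MEM/MEM
t=3 i3:ld.MEM ; WAW r2
t=4 i4,i5:sub.ALU/bne.BR ; pair
t=5 i6,i7:xor.ALU/or.ALU ; pair
t=6 i8,i9:st.MEM/mul.MUL ; pair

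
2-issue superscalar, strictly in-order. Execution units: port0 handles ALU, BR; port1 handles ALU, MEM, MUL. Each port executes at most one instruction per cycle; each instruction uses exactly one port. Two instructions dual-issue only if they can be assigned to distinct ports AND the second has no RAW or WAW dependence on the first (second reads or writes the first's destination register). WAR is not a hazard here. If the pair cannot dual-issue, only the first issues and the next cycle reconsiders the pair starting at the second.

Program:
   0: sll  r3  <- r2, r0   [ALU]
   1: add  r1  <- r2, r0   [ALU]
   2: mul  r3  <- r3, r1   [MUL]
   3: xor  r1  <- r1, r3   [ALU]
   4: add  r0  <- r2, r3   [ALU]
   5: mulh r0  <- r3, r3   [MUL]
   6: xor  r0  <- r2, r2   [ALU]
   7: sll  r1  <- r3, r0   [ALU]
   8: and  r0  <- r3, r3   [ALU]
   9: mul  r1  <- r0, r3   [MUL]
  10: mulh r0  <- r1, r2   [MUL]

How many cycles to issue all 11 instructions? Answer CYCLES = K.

[0] i0,i1  sll add  -- pair
[1] i2  mul  -- RAW r3
[2] i3,i4  xor add  -- pair
[3] i5  mulh  -- WAW r0
[4] i6  xor  -- RAW r0
[5] i7,i8  sll and  -- pair
[6] i9  mul  -- no-port MUL/MUL
[7] i10  mulh  -- tail

CYCLES = 8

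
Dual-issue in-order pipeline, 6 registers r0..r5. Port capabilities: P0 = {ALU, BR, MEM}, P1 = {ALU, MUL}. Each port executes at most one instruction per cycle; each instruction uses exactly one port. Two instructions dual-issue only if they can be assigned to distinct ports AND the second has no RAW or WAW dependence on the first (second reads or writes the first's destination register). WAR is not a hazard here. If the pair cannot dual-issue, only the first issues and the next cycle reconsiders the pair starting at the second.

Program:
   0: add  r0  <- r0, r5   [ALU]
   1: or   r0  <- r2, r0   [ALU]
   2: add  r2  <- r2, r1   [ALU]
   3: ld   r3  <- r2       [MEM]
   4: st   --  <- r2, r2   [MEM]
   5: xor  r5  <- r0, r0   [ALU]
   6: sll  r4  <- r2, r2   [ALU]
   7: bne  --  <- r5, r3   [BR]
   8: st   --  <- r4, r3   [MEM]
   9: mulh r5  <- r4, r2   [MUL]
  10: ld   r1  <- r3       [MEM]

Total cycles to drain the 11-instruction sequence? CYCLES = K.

CYCLES = 7

t=0 i0:add ; RAW+WAW r0
t=1 i1&i2:or add ; 2-wide
t=2 i3:ld ; no-port MEM/MEM
t=3 i4&i5:st xor ; 2-wide
t=4 i6&i7:sll bne ; 2-wide
t=5 i8&i9:st mulh ; 2-wide
t=6 i10:ld ; tail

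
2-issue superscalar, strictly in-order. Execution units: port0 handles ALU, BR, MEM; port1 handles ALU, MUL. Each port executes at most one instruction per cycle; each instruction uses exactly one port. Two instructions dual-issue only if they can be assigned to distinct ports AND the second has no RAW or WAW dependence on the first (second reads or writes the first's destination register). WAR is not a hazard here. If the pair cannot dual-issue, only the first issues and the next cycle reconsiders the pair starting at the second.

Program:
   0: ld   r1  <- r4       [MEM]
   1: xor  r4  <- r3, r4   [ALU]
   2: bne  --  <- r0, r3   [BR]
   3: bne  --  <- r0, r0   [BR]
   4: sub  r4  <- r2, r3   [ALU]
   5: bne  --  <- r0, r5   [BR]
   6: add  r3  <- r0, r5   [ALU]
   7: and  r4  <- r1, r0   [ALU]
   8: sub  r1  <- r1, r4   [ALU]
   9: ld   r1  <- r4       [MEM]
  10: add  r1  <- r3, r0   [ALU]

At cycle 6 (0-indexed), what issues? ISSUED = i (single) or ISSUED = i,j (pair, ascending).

[0] i0,i1  ld.MEM/xor.ALU  -- dual
[1] i2  bne.BR  -- no-port BR/BR
[2] i3,i4  bne.BR/sub.ALU  -- dual
[3] i5,i6  bne.BR/add.ALU  -- dual
[4] i7  and.ALU  -- RAW r4
[5] i8  sub.ALU  -- WAW r1
[6] i9  ld.MEM  -- WAW r1
[7] i10  add.ALU  -- tail

ISSUED = 9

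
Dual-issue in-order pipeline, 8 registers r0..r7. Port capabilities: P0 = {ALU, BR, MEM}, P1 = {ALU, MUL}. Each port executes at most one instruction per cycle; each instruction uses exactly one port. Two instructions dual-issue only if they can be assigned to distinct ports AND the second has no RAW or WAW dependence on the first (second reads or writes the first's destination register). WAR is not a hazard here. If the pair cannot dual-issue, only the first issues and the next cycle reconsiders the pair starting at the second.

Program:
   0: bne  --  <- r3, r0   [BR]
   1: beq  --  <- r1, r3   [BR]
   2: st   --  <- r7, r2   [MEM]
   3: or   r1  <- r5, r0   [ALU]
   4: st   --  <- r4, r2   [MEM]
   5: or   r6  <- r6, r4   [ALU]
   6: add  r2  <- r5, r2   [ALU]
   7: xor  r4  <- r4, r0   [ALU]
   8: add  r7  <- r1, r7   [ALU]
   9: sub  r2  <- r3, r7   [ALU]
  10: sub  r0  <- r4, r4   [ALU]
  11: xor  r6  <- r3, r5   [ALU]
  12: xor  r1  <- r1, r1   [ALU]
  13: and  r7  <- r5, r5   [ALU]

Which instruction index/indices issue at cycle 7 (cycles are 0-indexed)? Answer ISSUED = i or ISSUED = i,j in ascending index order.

[0] i0  bne  -- no-port BR/BR
[1] i1  beq  -- no-port BR/MEM
[2] i2+i3  st;or  -- dual
[3] i4+i5  st;or  -- dual
[4] i6+i7  add;xor  -- dual
[5] i8  add  -- RAW r7
[6] i9+i10  sub;sub  -- dual
[7] i11+i12  xor;xor  -- dual
[8] i13  and  -- tail

ISSUED = 11,12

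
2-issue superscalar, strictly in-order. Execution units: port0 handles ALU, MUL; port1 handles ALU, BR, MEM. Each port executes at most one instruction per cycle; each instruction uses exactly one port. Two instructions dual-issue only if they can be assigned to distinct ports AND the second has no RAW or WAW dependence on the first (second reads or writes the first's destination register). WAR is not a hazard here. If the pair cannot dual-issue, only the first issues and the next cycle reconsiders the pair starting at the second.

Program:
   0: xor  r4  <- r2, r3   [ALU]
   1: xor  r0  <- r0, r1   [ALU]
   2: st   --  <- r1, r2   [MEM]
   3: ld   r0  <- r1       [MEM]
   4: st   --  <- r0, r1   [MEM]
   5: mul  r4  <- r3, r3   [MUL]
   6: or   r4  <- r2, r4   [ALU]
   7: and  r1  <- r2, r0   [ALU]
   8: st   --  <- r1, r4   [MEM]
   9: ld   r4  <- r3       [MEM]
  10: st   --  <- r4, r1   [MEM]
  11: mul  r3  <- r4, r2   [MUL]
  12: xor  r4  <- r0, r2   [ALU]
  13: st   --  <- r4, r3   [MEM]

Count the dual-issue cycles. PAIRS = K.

  cy0 -> i0&i1 (xor.ALU xor.ALU) pair
  cy1 -> i2 (st.MEM) no-port MEM/MEM
  cy2 -> i3 (ld.MEM) no-port MEM/MEM
  cy3 -> i4&i5 (st.MEM mul.MUL) pair
  cy4 -> i6&i7 (or.ALU and.ALU) pair
  cy5 -> i8 (st.MEM) no-port MEM/MEM
  cy6 -> i9 (ld.MEM) no-port MEM/MEM
  cy7 -> i10&i11 (st.MEM mul.MUL) pair
  cy8 -> i12 (xor.ALU) RAW r4
  cy9 -> i13 (st.MEM) tail

PAIRS = 4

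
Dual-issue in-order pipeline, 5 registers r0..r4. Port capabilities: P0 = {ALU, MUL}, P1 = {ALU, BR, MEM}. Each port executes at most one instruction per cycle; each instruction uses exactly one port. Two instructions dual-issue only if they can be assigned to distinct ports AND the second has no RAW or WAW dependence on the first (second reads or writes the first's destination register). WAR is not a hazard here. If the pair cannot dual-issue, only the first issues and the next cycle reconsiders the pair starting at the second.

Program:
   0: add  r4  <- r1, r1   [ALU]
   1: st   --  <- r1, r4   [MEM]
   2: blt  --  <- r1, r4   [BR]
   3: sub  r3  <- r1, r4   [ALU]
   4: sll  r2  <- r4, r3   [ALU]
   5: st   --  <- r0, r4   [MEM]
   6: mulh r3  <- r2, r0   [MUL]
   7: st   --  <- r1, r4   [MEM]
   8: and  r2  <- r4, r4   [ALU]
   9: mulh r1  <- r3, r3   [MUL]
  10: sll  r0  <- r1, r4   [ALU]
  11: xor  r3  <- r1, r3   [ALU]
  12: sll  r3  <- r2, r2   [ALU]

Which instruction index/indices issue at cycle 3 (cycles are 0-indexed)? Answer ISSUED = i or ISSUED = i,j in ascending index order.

ISSUED = 4,5

0. add @i0  | RAW r4
1. st @i1  | no-port MEM/BR
2. blt sub @i2&i3  | pair
3. sll st @i4&i5  | pair
4. mulh st @i6&i7  | pair
5. and mulh @i8&i9  | pair
6. sll xor @i10&i11  | pair
7. sll @i12  | tail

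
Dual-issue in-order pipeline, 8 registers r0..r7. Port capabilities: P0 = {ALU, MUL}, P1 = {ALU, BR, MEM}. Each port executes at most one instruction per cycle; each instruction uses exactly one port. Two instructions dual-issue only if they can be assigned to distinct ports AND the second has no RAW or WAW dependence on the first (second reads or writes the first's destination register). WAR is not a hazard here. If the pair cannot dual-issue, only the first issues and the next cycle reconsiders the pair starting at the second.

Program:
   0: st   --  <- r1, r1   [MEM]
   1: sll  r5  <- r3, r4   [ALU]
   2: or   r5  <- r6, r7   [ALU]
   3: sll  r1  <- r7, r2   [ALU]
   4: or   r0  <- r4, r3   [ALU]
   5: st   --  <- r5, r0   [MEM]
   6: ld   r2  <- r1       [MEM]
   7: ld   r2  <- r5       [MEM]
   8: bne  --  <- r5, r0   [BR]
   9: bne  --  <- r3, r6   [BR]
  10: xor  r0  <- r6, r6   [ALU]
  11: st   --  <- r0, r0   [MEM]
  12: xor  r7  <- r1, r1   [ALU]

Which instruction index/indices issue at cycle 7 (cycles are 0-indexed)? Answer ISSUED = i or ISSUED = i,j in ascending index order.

#0 head=0: st;sll i0/i1 2-wide
#1 head=2: or;sll i2/i3 2-wide
#2 head=4: or i4 RAW r0
#3 head=5: st i5 no-port MEM/MEM
#4 head=6: ld i6 no-port MEM/MEM
#5 head=7: ld i7 no-port MEM/BR
#6 head=8: bne i8 no-port BR/BR
#7 head=9: bne;xor i9/i10 2-wide
#8 head=11: st;xor i11/i12 2-wide

ISSUED = 9,10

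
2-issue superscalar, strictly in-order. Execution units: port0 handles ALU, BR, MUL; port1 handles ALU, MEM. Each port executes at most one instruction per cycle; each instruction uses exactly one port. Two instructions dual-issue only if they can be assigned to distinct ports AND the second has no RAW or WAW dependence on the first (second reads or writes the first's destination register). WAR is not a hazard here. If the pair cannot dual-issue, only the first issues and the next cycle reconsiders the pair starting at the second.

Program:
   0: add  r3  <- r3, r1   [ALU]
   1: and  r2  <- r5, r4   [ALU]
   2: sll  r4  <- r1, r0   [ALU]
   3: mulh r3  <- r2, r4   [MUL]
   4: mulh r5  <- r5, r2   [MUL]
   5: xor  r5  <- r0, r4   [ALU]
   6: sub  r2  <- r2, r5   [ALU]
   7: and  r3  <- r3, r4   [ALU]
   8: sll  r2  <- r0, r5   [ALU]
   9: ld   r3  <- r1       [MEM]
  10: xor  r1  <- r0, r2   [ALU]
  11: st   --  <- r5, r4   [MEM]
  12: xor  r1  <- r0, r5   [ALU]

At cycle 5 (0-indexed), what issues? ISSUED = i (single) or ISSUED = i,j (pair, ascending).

ISSUED = 6,7

[0] i0,i1  add.ALU and.ALU  -- 2-wide
[1] i2  sll.ALU  -- RAW r4
[2] i3  mulh.MUL  -- no-port MUL/MUL
[3] i4  mulh.MUL  -- WAW r5
[4] i5  xor.ALU  -- RAW r5
[5] i6,i7  sub.ALU and.ALU  -- 2-wide
[6] i8,i9  sll.ALU ld.MEM  -- 2-wide
[7] i10,i11  xor.ALU st.MEM  -- 2-wide
[8] i12  xor.ALU  -- tail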